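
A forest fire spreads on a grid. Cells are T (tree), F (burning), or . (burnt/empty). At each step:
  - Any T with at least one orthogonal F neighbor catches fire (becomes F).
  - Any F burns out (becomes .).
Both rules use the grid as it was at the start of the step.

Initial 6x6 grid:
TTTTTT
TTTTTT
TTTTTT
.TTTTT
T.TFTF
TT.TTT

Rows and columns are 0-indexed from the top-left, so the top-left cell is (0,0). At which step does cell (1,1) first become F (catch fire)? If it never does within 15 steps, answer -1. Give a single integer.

Step 1: cell (1,1)='T' (+6 fires, +2 burnt)
Step 2: cell (1,1)='T' (+5 fires, +6 burnt)
Step 3: cell (1,1)='T' (+5 fires, +5 burnt)
Step 4: cell (1,1)='T' (+5 fires, +5 burnt)
Step 5: cell (1,1)='F' (+4 fires, +5 burnt)
  -> target ignites at step 5
Step 6: cell (1,1)='.' (+2 fires, +4 burnt)
Step 7: cell (1,1)='.' (+1 fires, +2 burnt)
Step 8: cell (1,1)='.' (+0 fires, +1 burnt)
  fire out at step 8

5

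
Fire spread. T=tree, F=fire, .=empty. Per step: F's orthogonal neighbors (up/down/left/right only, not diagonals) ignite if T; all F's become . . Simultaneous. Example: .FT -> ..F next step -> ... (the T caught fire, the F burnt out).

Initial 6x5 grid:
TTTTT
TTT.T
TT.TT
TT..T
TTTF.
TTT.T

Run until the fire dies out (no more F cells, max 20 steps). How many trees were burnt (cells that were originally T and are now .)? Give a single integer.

Answer: 22

Derivation:
Step 1: +1 fires, +1 burnt (F count now 1)
Step 2: +2 fires, +1 burnt (F count now 2)
Step 3: +3 fires, +2 burnt (F count now 3)
Step 4: +3 fires, +3 burnt (F count now 3)
Step 5: +2 fires, +3 burnt (F count now 2)
Step 6: +3 fires, +2 burnt (F count now 3)
Step 7: +2 fires, +3 burnt (F count now 2)
Step 8: +1 fires, +2 burnt (F count now 1)
Step 9: +1 fires, +1 burnt (F count now 1)
Step 10: +1 fires, +1 burnt (F count now 1)
Step 11: +1 fires, +1 burnt (F count now 1)
Step 12: +2 fires, +1 burnt (F count now 2)
Step 13: +0 fires, +2 burnt (F count now 0)
Fire out after step 13
Initially T: 23, now '.': 29
Total burnt (originally-T cells now '.'): 22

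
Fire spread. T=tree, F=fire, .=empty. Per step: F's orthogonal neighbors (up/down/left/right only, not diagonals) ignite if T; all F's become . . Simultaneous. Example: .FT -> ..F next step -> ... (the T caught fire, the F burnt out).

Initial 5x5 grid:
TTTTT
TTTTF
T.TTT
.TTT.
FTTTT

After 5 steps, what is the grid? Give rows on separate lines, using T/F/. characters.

Step 1: 4 trees catch fire, 2 burn out
  TTTTF
  TTTF.
  T.TTF
  .TTT.
  .FTTT
Step 2: 5 trees catch fire, 4 burn out
  TTTF.
  TTF..
  T.TF.
  .FTT.
  ..FTT
Step 3: 6 trees catch fire, 5 burn out
  TTF..
  TF...
  T.F..
  ..FF.
  ...FT
Step 4: 3 trees catch fire, 6 burn out
  TF...
  F....
  T....
  .....
  ....F
Step 5: 2 trees catch fire, 3 burn out
  F....
  .....
  F....
  .....
  .....

F....
.....
F....
.....
.....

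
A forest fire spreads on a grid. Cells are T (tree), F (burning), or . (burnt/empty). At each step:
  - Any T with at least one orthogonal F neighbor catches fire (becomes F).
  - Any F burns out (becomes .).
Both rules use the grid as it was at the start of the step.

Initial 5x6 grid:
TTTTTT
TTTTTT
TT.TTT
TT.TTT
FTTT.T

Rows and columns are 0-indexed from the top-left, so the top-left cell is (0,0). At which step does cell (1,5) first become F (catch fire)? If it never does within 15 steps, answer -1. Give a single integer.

Step 1: cell (1,5)='T' (+2 fires, +1 burnt)
Step 2: cell (1,5)='T' (+3 fires, +2 burnt)
Step 3: cell (1,5)='T' (+3 fires, +3 burnt)
Step 4: cell (1,5)='T' (+3 fires, +3 burnt)
Step 5: cell (1,5)='T' (+4 fires, +3 burnt)
Step 6: cell (1,5)='T' (+4 fires, +4 burnt)
Step 7: cell (1,5)='T' (+4 fires, +4 burnt)
Step 8: cell (1,5)='F' (+2 fires, +4 burnt)
  -> target ignites at step 8
Step 9: cell (1,5)='.' (+1 fires, +2 burnt)
Step 10: cell (1,5)='.' (+0 fires, +1 burnt)
  fire out at step 10

8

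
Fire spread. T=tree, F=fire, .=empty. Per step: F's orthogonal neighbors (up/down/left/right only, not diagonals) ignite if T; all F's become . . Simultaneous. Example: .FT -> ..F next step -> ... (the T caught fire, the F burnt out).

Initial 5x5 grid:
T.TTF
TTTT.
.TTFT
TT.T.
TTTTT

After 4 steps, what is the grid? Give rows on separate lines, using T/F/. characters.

Step 1: 5 trees catch fire, 2 burn out
  T.TF.
  TTTF.
  .TF.F
  TT.F.
  TTTTT
Step 2: 4 trees catch fire, 5 burn out
  T.F..
  TTF..
  .F...
  TT...
  TTTFT
Step 3: 4 trees catch fire, 4 burn out
  T....
  TF...
  .....
  TF...
  TTF.F
Step 4: 3 trees catch fire, 4 burn out
  T....
  F....
  .....
  F....
  TF...

T....
F....
.....
F....
TF...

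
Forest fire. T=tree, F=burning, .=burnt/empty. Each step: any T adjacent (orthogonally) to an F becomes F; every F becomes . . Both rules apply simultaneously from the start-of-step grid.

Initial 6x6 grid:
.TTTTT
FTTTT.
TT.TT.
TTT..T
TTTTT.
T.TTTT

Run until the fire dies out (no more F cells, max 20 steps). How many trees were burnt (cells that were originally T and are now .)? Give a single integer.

Answer: 26

Derivation:
Step 1: +2 fires, +1 burnt (F count now 2)
Step 2: +4 fires, +2 burnt (F count now 4)
Step 3: +4 fires, +4 burnt (F count now 4)
Step 4: +6 fires, +4 burnt (F count now 6)
Step 5: +3 fires, +6 burnt (F count now 3)
Step 6: +3 fires, +3 burnt (F count now 3)
Step 7: +2 fires, +3 burnt (F count now 2)
Step 8: +1 fires, +2 burnt (F count now 1)
Step 9: +1 fires, +1 burnt (F count now 1)
Step 10: +0 fires, +1 burnt (F count now 0)
Fire out after step 10
Initially T: 27, now '.': 35
Total burnt (originally-T cells now '.'): 26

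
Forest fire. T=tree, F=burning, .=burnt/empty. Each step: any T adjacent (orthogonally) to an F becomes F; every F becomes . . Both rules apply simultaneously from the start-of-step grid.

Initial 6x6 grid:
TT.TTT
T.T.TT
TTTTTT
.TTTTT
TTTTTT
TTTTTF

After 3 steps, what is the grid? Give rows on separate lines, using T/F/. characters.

Step 1: 2 trees catch fire, 1 burn out
  TT.TTT
  T.T.TT
  TTTTTT
  .TTTTT
  TTTTTF
  TTTTF.
Step 2: 3 trees catch fire, 2 burn out
  TT.TTT
  T.T.TT
  TTTTTT
  .TTTTF
  TTTTF.
  TTTF..
Step 3: 4 trees catch fire, 3 burn out
  TT.TTT
  T.T.TT
  TTTTTF
  .TTTF.
  TTTF..
  TTF...

TT.TTT
T.T.TT
TTTTTF
.TTTF.
TTTF..
TTF...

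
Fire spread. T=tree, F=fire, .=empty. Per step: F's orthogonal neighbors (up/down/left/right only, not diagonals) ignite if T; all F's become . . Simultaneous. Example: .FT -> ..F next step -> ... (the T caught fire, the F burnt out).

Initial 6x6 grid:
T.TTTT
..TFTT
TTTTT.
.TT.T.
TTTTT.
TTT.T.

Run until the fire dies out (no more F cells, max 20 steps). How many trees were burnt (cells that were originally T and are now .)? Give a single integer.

Step 1: +4 fires, +1 burnt (F count now 4)
Step 2: +5 fires, +4 burnt (F count now 5)
Step 3: +4 fires, +5 burnt (F count now 4)
Step 4: +4 fires, +4 burnt (F count now 4)
Step 5: +4 fires, +4 burnt (F count now 4)
Step 6: +2 fires, +4 burnt (F count now 2)
Step 7: +1 fires, +2 burnt (F count now 1)
Step 8: +0 fires, +1 burnt (F count now 0)
Fire out after step 8
Initially T: 25, now '.': 35
Total burnt (originally-T cells now '.'): 24

Answer: 24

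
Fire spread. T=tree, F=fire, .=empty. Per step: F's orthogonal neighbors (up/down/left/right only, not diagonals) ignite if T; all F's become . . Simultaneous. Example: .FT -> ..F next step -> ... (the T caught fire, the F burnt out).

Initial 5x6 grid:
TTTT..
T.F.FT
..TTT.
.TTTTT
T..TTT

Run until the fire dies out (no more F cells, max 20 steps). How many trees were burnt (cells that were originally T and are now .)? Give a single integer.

Step 1: +4 fires, +2 burnt (F count now 4)
Step 2: +5 fires, +4 burnt (F count now 5)
Step 3: +5 fires, +5 burnt (F count now 5)
Step 4: +3 fires, +5 burnt (F count now 3)
Step 5: +0 fires, +3 burnt (F count now 0)
Fire out after step 5
Initially T: 18, now '.': 29
Total burnt (originally-T cells now '.'): 17

Answer: 17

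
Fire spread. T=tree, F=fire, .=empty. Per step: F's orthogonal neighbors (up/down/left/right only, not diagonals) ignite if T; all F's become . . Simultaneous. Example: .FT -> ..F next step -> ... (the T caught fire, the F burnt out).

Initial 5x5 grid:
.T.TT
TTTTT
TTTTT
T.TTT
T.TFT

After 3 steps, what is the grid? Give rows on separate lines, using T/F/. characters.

Step 1: 3 trees catch fire, 1 burn out
  .T.TT
  TTTTT
  TTTTT
  T.TFT
  T.F.F
Step 2: 3 trees catch fire, 3 burn out
  .T.TT
  TTTTT
  TTTFT
  T.F.F
  T....
Step 3: 3 trees catch fire, 3 burn out
  .T.TT
  TTTFT
  TTF.F
  T....
  T....

.T.TT
TTTFT
TTF.F
T....
T....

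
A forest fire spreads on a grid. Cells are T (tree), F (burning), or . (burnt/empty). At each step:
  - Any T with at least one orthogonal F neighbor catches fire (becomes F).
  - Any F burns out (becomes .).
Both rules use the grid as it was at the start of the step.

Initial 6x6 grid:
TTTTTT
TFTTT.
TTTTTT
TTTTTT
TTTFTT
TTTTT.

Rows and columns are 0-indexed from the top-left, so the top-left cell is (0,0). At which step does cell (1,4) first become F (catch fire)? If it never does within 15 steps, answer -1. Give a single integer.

Step 1: cell (1,4)='T' (+8 fires, +2 burnt)
Step 2: cell (1,4)='T' (+13 fires, +8 burnt)
Step 3: cell (1,4)='F' (+7 fires, +13 burnt)
  -> target ignites at step 3
Step 4: cell (1,4)='.' (+3 fires, +7 burnt)
Step 5: cell (1,4)='.' (+1 fires, +3 burnt)
Step 6: cell (1,4)='.' (+0 fires, +1 burnt)
  fire out at step 6

3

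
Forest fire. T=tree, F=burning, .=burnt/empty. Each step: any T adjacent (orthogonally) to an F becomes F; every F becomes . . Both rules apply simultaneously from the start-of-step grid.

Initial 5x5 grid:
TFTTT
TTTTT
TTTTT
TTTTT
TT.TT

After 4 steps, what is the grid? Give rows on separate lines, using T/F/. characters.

Step 1: 3 trees catch fire, 1 burn out
  F.FTT
  TFTTT
  TTTTT
  TTTTT
  TT.TT
Step 2: 4 trees catch fire, 3 burn out
  ...FT
  F.FTT
  TFTTT
  TTTTT
  TT.TT
Step 3: 5 trees catch fire, 4 burn out
  ....F
  ...FT
  F.FTT
  TFTTT
  TT.TT
Step 4: 5 trees catch fire, 5 burn out
  .....
  ....F
  ...FT
  F.FTT
  TF.TT

.....
....F
...FT
F.FTT
TF.TT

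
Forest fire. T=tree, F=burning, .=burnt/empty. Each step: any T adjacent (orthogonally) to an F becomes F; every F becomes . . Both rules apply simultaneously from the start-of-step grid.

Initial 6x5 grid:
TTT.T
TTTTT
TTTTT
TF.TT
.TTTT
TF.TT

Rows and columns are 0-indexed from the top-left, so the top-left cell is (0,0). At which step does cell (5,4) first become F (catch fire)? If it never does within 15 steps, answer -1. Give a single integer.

Step 1: cell (5,4)='T' (+4 fires, +2 burnt)
Step 2: cell (5,4)='T' (+4 fires, +4 burnt)
Step 3: cell (5,4)='T' (+5 fires, +4 burnt)
Step 4: cell (5,4)='T' (+7 fires, +5 burnt)
Step 5: cell (5,4)='F' (+3 fires, +7 burnt)
  -> target ignites at step 5
Step 6: cell (5,4)='.' (+1 fires, +3 burnt)
Step 7: cell (5,4)='.' (+0 fires, +1 burnt)
  fire out at step 7

5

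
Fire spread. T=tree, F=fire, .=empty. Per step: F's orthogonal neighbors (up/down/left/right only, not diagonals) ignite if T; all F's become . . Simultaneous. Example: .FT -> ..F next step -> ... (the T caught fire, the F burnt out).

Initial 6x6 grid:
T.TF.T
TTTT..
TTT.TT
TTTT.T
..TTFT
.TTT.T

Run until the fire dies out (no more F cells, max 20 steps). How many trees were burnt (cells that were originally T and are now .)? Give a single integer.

Answer: 23

Derivation:
Step 1: +4 fires, +2 burnt (F count now 4)
Step 2: +6 fires, +4 burnt (F count now 6)
Step 3: +5 fires, +6 burnt (F count now 5)
Step 4: +5 fires, +5 burnt (F count now 5)
Step 5: +3 fires, +5 burnt (F count now 3)
Step 6: +0 fires, +3 burnt (F count now 0)
Fire out after step 6
Initially T: 24, now '.': 35
Total burnt (originally-T cells now '.'): 23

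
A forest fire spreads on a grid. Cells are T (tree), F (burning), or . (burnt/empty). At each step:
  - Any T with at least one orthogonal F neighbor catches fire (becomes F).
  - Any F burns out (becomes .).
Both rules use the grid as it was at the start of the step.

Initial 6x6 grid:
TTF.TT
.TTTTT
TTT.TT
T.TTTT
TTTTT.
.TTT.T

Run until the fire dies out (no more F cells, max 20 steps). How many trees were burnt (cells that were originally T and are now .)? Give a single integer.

Answer: 27

Derivation:
Step 1: +2 fires, +1 burnt (F count now 2)
Step 2: +4 fires, +2 burnt (F count now 4)
Step 3: +3 fires, +4 burnt (F count now 3)
Step 4: +6 fires, +3 burnt (F count now 6)
Step 5: +7 fires, +6 burnt (F count now 7)
Step 6: +5 fires, +7 burnt (F count now 5)
Step 7: +0 fires, +5 burnt (F count now 0)
Fire out after step 7
Initially T: 28, now '.': 35
Total burnt (originally-T cells now '.'): 27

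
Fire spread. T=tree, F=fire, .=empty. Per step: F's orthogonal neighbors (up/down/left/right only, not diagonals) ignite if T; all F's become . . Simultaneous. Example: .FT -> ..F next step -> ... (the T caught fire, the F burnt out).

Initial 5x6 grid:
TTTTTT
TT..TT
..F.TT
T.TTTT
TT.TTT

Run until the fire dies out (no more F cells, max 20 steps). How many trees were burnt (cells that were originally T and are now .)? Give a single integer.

Step 1: +1 fires, +1 burnt (F count now 1)
Step 2: +1 fires, +1 burnt (F count now 1)
Step 3: +2 fires, +1 burnt (F count now 2)
Step 4: +3 fires, +2 burnt (F count now 3)
Step 5: +3 fires, +3 burnt (F count now 3)
Step 6: +2 fires, +3 burnt (F count now 2)
Step 7: +2 fires, +2 burnt (F count now 2)
Step 8: +1 fires, +2 burnt (F count now 1)
Step 9: +1 fires, +1 burnt (F count now 1)
Step 10: +2 fires, +1 burnt (F count now 2)
Step 11: +1 fires, +2 burnt (F count now 1)
Step 12: +0 fires, +1 burnt (F count now 0)
Fire out after step 12
Initially T: 22, now '.': 27
Total burnt (originally-T cells now '.'): 19

Answer: 19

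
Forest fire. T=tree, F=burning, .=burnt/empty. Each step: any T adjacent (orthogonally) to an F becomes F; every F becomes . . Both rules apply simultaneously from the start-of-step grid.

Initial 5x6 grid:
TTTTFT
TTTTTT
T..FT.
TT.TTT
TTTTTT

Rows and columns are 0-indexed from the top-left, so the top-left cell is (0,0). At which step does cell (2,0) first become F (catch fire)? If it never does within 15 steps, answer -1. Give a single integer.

Step 1: cell (2,0)='T' (+6 fires, +2 burnt)
Step 2: cell (2,0)='T' (+5 fires, +6 burnt)
Step 3: cell (2,0)='T' (+5 fires, +5 burnt)
Step 4: cell (2,0)='T' (+4 fires, +5 burnt)
Step 5: cell (2,0)='F' (+3 fires, +4 burnt)
  -> target ignites at step 5
Step 6: cell (2,0)='.' (+1 fires, +3 burnt)
Step 7: cell (2,0)='.' (+0 fires, +1 burnt)
  fire out at step 7

5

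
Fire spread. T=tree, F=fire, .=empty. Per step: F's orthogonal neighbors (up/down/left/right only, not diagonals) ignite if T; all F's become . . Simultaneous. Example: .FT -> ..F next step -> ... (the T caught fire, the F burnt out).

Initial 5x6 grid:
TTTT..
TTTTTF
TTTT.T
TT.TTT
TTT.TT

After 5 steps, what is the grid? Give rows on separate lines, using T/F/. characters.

Step 1: 2 trees catch fire, 1 burn out
  TTTT..
  TTTTF.
  TTTT.F
  TT.TTT
  TTT.TT
Step 2: 2 trees catch fire, 2 burn out
  TTTT..
  TTTF..
  TTTT..
  TT.TTF
  TTT.TT
Step 3: 5 trees catch fire, 2 burn out
  TTTF..
  TTF...
  TTTF..
  TT.TF.
  TTT.TF
Step 4: 5 trees catch fire, 5 burn out
  TTF...
  TF....
  TTF...
  TT.F..
  TTT.F.
Step 5: 3 trees catch fire, 5 burn out
  TF....
  F.....
  TF....
  TT....
  TTT...

TF....
F.....
TF....
TT....
TTT...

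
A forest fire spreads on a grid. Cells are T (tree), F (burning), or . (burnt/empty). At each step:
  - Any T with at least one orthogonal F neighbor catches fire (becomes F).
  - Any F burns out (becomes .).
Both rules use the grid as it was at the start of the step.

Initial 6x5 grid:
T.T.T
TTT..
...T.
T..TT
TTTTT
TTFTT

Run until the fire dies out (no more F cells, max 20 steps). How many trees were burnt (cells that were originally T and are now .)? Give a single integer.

Answer: 13

Derivation:
Step 1: +3 fires, +1 burnt (F count now 3)
Step 2: +4 fires, +3 burnt (F count now 4)
Step 3: +3 fires, +4 burnt (F count now 3)
Step 4: +3 fires, +3 burnt (F count now 3)
Step 5: +0 fires, +3 burnt (F count now 0)
Fire out after step 5
Initially T: 19, now '.': 24
Total burnt (originally-T cells now '.'): 13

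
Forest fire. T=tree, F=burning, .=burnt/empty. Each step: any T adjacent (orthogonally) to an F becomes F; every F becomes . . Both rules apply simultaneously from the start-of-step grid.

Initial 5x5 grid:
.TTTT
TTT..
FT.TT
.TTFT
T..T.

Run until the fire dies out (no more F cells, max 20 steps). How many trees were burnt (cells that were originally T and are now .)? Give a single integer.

Answer: 14

Derivation:
Step 1: +6 fires, +2 burnt (F count now 6)
Step 2: +3 fires, +6 burnt (F count now 3)
Step 3: +2 fires, +3 burnt (F count now 2)
Step 4: +1 fires, +2 burnt (F count now 1)
Step 5: +1 fires, +1 burnt (F count now 1)
Step 6: +1 fires, +1 burnt (F count now 1)
Step 7: +0 fires, +1 burnt (F count now 0)
Fire out after step 7
Initially T: 15, now '.': 24
Total burnt (originally-T cells now '.'): 14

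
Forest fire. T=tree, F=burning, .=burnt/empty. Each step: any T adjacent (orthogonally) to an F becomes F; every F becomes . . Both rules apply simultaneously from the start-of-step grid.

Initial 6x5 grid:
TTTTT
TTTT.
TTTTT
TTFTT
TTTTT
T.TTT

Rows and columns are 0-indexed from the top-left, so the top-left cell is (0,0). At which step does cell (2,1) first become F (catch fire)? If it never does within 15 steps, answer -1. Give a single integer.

Step 1: cell (2,1)='T' (+4 fires, +1 burnt)
Step 2: cell (2,1)='F' (+8 fires, +4 burnt)
  -> target ignites at step 2
Step 3: cell (2,1)='.' (+8 fires, +8 burnt)
Step 4: cell (2,1)='.' (+5 fires, +8 burnt)
Step 5: cell (2,1)='.' (+2 fires, +5 burnt)
Step 6: cell (2,1)='.' (+0 fires, +2 burnt)
  fire out at step 6

2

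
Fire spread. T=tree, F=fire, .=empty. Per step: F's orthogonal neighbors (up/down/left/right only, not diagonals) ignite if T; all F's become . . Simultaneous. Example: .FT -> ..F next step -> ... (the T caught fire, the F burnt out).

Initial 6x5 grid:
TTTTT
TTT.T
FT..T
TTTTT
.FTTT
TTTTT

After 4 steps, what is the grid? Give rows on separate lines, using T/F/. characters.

Step 1: 6 trees catch fire, 2 burn out
  TTTTT
  FTT.T
  .F..T
  FFTTT
  ..FTT
  TFTTT
Step 2: 6 trees catch fire, 6 burn out
  FTTTT
  .FT.T
  ....T
  ..FTT
  ...FT
  F.FTT
Step 3: 5 trees catch fire, 6 burn out
  .FTTT
  ..F.T
  ....T
  ...FT
  ....F
  ...FT
Step 4: 3 trees catch fire, 5 burn out
  ..FTT
  ....T
  ....T
  ....F
  .....
  ....F

..FTT
....T
....T
....F
.....
....F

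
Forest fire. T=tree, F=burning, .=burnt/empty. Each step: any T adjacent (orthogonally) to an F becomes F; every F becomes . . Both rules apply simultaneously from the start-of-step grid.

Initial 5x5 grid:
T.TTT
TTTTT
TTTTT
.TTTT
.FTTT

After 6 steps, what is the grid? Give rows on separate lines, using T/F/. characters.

Step 1: 2 trees catch fire, 1 burn out
  T.TTT
  TTTTT
  TTTTT
  .FTTT
  ..FTT
Step 2: 3 trees catch fire, 2 burn out
  T.TTT
  TTTTT
  TFTTT
  ..FTT
  ...FT
Step 3: 5 trees catch fire, 3 burn out
  T.TTT
  TFTTT
  F.FTT
  ...FT
  ....F
Step 4: 4 trees catch fire, 5 burn out
  T.TTT
  F.FTT
  ...FT
  ....F
  .....
Step 5: 4 trees catch fire, 4 burn out
  F.FTT
  ...FT
  ....F
  .....
  .....
Step 6: 2 trees catch fire, 4 burn out
  ...FT
  ....F
  .....
  .....
  .....

...FT
....F
.....
.....
.....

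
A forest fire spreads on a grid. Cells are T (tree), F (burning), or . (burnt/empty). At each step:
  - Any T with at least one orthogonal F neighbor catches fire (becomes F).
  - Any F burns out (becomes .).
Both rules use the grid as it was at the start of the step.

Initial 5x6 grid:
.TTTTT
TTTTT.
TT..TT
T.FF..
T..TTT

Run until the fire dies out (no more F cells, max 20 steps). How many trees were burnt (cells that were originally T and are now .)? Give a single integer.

Answer: 3

Derivation:
Step 1: +1 fires, +2 burnt (F count now 1)
Step 2: +1 fires, +1 burnt (F count now 1)
Step 3: +1 fires, +1 burnt (F count now 1)
Step 4: +0 fires, +1 burnt (F count now 0)
Fire out after step 4
Initially T: 19, now '.': 14
Total burnt (originally-T cells now '.'): 3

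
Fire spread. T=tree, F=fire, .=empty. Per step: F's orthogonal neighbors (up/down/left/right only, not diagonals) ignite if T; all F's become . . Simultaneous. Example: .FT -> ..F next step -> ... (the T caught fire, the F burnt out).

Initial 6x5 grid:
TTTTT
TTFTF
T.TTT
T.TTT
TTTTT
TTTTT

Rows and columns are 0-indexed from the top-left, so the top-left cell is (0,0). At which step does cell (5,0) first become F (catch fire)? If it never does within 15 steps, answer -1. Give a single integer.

Step 1: cell (5,0)='T' (+6 fires, +2 burnt)
Step 2: cell (5,0)='T' (+6 fires, +6 burnt)
Step 3: cell (5,0)='T' (+5 fires, +6 burnt)
Step 4: cell (5,0)='T' (+5 fires, +5 burnt)
Step 5: cell (5,0)='T' (+3 fires, +5 burnt)
Step 6: cell (5,0)='F' (+1 fires, +3 burnt)
  -> target ignites at step 6
Step 7: cell (5,0)='.' (+0 fires, +1 burnt)
  fire out at step 7

6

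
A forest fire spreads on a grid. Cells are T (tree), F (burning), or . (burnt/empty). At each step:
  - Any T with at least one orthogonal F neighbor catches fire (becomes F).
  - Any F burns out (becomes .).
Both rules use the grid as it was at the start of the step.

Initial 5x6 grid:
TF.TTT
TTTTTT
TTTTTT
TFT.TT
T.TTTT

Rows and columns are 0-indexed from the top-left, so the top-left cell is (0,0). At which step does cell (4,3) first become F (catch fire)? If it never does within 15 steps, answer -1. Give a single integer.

Step 1: cell (4,3)='T' (+5 fires, +2 burnt)
Step 2: cell (4,3)='T' (+6 fires, +5 burnt)
Step 3: cell (4,3)='F' (+3 fires, +6 burnt)
  -> target ignites at step 3
Step 4: cell (4,3)='.' (+4 fires, +3 burnt)
Step 5: cell (4,3)='.' (+5 fires, +4 burnt)
Step 6: cell (4,3)='.' (+2 fires, +5 burnt)
Step 7: cell (4,3)='.' (+0 fires, +2 burnt)
  fire out at step 7

3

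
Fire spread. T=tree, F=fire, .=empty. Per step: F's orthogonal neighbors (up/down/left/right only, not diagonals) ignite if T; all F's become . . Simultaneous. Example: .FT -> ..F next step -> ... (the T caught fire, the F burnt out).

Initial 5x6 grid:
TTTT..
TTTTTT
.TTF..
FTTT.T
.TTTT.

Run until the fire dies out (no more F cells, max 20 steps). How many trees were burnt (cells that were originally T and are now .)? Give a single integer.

Answer: 19

Derivation:
Step 1: +4 fires, +2 burnt (F count now 4)
Step 2: +7 fires, +4 burnt (F count now 7)
Step 3: +5 fires, +7 burnt (F count now 5)
Step 4: +2 fires, +5 burnt (F count now 2)
Step 5: +1 fires, +2 burnt (F count now 1)
Step 6: +0 fires, +1 burnt (F count now 0)
Fire out after step 6
Initially T: 20, now '.': 29
Total burnt (originally-T cells now '.'): 19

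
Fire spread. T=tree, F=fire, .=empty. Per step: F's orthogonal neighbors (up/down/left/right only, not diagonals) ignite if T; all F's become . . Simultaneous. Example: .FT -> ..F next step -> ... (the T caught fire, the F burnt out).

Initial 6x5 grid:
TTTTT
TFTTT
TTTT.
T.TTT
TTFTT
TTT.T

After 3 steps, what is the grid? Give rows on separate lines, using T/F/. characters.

Step 1: 8 trees catch fire, 2 burn out
  TFTTT
  F.FTT
  TFTT.
  T.FTT
  TF.FT
  TTF.T
Step 2: 9 trees catch fire, 8 burn out
  F.FTT
  ...FT
  F.FT.
  T..FT
  F...F
  TF..T
Step 3: 7 trees catch fire, 9 burn out
  ...FT
  ....F
  ...F.
  F...F
  .....
  F...F

...FT
....F
...F.
F...F
.....
F...F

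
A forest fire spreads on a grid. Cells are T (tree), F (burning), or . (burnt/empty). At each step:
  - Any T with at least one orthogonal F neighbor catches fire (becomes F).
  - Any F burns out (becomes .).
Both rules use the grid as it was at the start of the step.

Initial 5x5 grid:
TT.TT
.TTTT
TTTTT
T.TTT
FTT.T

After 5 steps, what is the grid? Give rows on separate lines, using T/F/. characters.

Step 1: 2 trees catch fire, 1 burn out
  TT.TT
  .TTTT
  TTTTT
  F.TTT
  .FT.T
Step 2: 2 trees catch fire, 2 burn out
  TT.TT
  .TTTT
  FTTTT
  ..TTT
  ..F.T
Step 3: 2 trees catch fire, 2 burn out
  TT.TT
  .TTTT
  .FTTT
  ..FTT
  ....T
Step 4: 3 trees catch fire, 2 burn out
  TT.TT
  .FTTT
  ..FTT
  ...FT
  ....T
Step 5: 4 trees catch fire, 3 burn out
  TF.TT
  ..FTT
  ...FT
  ....F
  ....T

TF.TT
..FTT
...FT
....F
....T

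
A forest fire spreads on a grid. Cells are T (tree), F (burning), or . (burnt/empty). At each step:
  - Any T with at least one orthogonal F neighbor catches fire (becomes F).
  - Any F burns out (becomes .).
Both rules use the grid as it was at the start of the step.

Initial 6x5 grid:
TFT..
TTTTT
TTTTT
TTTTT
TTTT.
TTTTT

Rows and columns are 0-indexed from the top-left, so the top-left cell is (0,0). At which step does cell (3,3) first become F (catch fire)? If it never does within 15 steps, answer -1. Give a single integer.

Step 1: cell (3,3)='T' (+3 fires, +1 burnt)
Step 2: cell (3,3)='T' (+3 fires, +3 burnt)
Step 3: cell (3,3)='T' (+4 fires, +3 burnt)
Step 4: cell (3,3)='T' (+5 fires, +4 burnt)
Step 5: cell (3,3)='F' (+5 fires, +5 burnt)
  -> target ignites at step 5
Step 6: cell (3,3)='.' (+4 fires, +5 burnt)
Step 7: cell (3,3)='.' (+1 fires, +4 burnt)
Step 8: cell (3,3)='.' (+1 fires, +1 burnt)
Step 9: cell (3,3)='.' (+0 fires, +1 burnt)
  fire out at step 9

5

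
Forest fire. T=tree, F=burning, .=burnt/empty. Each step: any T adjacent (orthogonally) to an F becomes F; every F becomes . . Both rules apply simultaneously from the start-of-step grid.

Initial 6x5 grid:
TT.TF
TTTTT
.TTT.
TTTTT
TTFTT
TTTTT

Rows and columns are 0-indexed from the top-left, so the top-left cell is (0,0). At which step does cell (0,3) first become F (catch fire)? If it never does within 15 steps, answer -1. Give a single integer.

Step 1: cell (0,3)='F' (+6 fires, +2 burnt)
  -> target ignites at step 1
Step 2: cell (0,3)='.' (+8 fires, +6 burnt)
Step 3: cell (0,3)='.' (+7 fires, +8 burnt)
Step 4: cell (0,3)='.' (+1 fires, +7 burnt)
Step 5: cell (0,3)='.' (+2 fires, +1 burnt)
Step 6: cell (0,3)='.' (+1 fires, +2 burnt)
Step 7: cell (0,3)='.' (+0 fires, +1 burnt)
  fire out at step 7

1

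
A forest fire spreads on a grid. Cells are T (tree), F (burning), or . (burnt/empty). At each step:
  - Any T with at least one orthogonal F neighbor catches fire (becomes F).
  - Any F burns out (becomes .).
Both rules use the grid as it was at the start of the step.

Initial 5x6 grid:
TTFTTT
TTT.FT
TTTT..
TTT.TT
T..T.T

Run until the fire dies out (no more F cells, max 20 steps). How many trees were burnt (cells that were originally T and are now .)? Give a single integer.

Step 1: +5 fires, +2 burnt (F count now 5)
Step 2: +4 fires, +5 burnt (F count now 4)
Step 3: +4 fires, +4 burnt (F count now 4)
Step 4: +2 fires, +4 burnt (F count now 2)
Step 5: +1 fires, +2 burnt (F count now 1)
Step 6: +1 fires, +1 burnt (F count now 1)
Step 7: +0 fires, +1 burnt (F count now 0)
Fire out after step 7
Initially T: 21, now '.': 26
Total burnt (originally-T cells now '.'): 17

Answer: 17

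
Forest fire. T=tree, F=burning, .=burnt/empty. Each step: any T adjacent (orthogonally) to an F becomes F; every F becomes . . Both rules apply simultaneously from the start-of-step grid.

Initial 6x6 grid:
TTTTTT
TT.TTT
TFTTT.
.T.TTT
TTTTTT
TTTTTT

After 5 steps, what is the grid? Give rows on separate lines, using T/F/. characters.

Step 1: 4 trees catch fire, 1 burn out
  TTTTTT
  TF.TTT
  F.FTT.
  .F.TTT
  TTTTTT
  TTTTTT
Step 2: 4 trees catch fire, 4 burn out
  TFTTTT
  F..TTT
  ...FT.
  ...TTT
  TFTTTT
  TTTTTT
Step 3: 8 trees catch fire, 4 burn out
  F.FTTT
  ...FTT
  ....F.
  ...FTT
  F.FTTT
  TFTTTT
Step 4: 6 trees catch fire, 8 burn out
  ...FTT
  ....FT
  ......
  ....FT
  ...FTT
  F.FTTT
Step 5: 5 trees catch fire, 6 burn out
  ....FT
  .....F
  ......
  .....F
  ....FT
  ...FTT

....FT
.....F
......
.....F
....FT
...FTT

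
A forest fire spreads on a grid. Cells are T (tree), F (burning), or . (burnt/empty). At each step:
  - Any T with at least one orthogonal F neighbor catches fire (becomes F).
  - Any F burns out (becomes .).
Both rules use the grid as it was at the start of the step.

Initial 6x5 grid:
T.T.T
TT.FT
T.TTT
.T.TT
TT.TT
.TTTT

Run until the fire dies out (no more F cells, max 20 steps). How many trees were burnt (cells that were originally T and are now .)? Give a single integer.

Answer: 16

Derivation:
Step 1: +2 fires, +1 burnt (F count now 2)
Step 2: +4 fires, +2 burnt (F count now 4)
Step 3: +2 fires, +4 burnt (F count now 2)
Step 4: +2 fires, +2 burnt (F count now 2)
Step 5: +2 fires, +2 burnt (F count now 2)
Step 6: +1 fires, +2 burnt (F count now 1)
Step 7: +1 fires, +1 burnt (F count now 1)
Step 8: +2 fires, +1 burnt (F count now 2)
Step 9: +0 fires, +2 burnt (F count now 0)
Fire out after step 9
Initially T: 21, now '.': 25
Total burnt (originally-T cells now '.'): 16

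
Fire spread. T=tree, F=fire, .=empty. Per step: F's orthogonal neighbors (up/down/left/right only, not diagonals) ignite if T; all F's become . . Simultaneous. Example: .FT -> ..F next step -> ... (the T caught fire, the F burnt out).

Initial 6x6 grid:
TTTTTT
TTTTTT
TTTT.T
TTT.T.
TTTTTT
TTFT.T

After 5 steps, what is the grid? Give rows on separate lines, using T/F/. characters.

Step 1: 3 trees catch fire, 1 burn out
  TTTTTT
  TTTTTT
  TTTT.T
  TTT.T.
  TTFTTT
  TF.F.T
Step 2: 4 trees catch fire, 3 burn out
  TTTTTT
  TTTTTT
  TTTT.T
  TTF.T.
  TF.FTT
  F....T
Step 3: 4 trees catch fire, 4 burn out
  TTTTTT
  TTTTTT
  TTFT.T
  TF..T.
  F...FT
  .....T
Step 4: 6 trees catch fire, 4 burn out
  TTTTTT
  TTFTTT
  TF.F.T
  F...F.
  .....F
  .....T
Step 5: 5 trees catch fire, 6 burn out
  TTFTTT
  TF.FTT
  F....T
  ......
  ......
  .....F

TTFTTT
TF.FTT
F....T
......
......
.....F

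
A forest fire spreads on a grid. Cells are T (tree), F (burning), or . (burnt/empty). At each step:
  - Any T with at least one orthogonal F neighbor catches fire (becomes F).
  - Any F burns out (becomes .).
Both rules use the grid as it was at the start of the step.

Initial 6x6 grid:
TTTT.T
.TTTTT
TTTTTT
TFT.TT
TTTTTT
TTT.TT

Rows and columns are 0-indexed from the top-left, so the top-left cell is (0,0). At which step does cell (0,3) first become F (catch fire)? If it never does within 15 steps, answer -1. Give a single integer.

Step 1: cell (0,3)='T' (+4 fires, +1 burnt)
Step 2: cell (0,3)='T' (+6 fires, +4 burnt)
Step 3: cell (0,3)='T' (+6 fires, +6 burnt)
Step 4: cell (0,3)='T' (+5 fires, +6 burnt)
Step 5: cell (0,3)='F' (+6 fires, +5 burnt)
  -> target ignites at step 5
Step 6: cell (0,3)='.' (+3 fires, +6 burnt)
Step 7: cell (0,3)='.' (+1 fires, +3 burnt)
Step 8: cell (0,3)='.' (+0 fires, +1 burnt)
  fire out at step 8

5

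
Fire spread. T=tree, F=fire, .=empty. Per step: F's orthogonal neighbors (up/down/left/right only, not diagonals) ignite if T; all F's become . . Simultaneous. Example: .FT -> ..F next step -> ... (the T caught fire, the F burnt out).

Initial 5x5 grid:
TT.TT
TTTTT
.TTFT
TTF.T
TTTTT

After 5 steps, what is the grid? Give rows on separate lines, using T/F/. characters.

Step 1: 5 trees catch fire, 2 burn out
  TT.TT
  TTTFT
  .TF.F
  TF..T
  TTFTT
Step 2: 8 trees catch fire, 5 burn out
  TT.FT
  TTF.F
  .F...
  F...F
  TF.FT
Step 3: 4 trees catch fire, 8 burn out
  TT..F
  TF...
  .....
  .....
  F...F
Step 4: 2 trees catch fire, 4 burn out
  TF...
  F....
  .....
  .....
  .....
Step 5: 1 trees catch fire, 2 burn out
  F....
  .....
  .....
  .....
  .....

F....
.....
.....
.....
.....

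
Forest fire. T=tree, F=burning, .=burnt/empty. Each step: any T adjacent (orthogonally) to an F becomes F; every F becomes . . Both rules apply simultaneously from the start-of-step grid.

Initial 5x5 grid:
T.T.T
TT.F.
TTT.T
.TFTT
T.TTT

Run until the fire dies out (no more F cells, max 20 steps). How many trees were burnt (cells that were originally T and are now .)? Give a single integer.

Answer: 13

Derivation:
Step 1: +4 fires, +2 burnt (F count now 4)
Step 2: +3 fires, +4 burnt (F count now 3)
Step 3: +4 fires, +3 burnt (F count now 4)
Step 4: +1 fires, +4 burnt (F count now 1)
Step 5: +1 fires, +1 burnt (F count now 1)
Step 6: +0 fires, +1 burnt (F count now 0)
Fire out after step 6
Initially T: 16, now '.': 22
Total burnt (originally-T cells now '.'): 13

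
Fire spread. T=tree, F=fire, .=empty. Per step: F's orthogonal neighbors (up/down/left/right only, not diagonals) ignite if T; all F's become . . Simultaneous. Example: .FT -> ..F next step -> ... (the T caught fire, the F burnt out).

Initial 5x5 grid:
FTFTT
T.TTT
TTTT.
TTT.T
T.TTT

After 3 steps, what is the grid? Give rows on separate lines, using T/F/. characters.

Step 1: 4 trees catch fire, 2 burn out
  .F.FT
  F.FTT
  TTTT.
  TTT.T
  T.TTT
Step 2: 4 trees catch fire, 4 burn out
  ....F
  ...FT
  FTFT.
  TTT.T
  T.TTT
Step 3: 5 trees catch fire, 4 burn out
  .....
  ....F
  .F.F.
  FTF.T
  T.TTT

.....
....F
.F.F.
FTF.T
T.TTT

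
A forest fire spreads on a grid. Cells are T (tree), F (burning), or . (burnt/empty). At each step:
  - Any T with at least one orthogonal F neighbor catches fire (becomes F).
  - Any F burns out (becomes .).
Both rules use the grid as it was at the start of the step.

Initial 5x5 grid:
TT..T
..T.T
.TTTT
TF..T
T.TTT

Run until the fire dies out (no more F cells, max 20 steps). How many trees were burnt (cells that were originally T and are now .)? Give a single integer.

Step 1: +2 fires, +1 burnt (F count now 2)
Step 2: +2 fires, +2 burnt (F count now 2)
Step 3: +2 fires, +2 burnt (F count now 2)
Step 4: +1 fires, +2 burnt (F count now 1)
Step 5: +2 fires, +1 burnt (F count now 2)
Step 6: +2 fires, +2 burnt (F count now 2)
Step 7: +1 fires, +2 burnt (F count now 1)
Step 8: +1 fires, +1 burnt (F count now 1)
Step 9: +0 fires, +1 burnt (F count now 0)
Fire out after step 9
Initially T: 15, now '.': 23
Total burnt (originally-T cells now '.'): 13

Answer: 13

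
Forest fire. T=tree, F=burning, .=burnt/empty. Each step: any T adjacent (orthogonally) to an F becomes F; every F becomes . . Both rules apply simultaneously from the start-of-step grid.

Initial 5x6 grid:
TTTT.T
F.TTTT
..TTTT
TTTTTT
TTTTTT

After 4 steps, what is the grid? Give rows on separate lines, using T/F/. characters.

Step 1: 1 trees catch fire, 1 burn out
  FTTT.T
  ..TTTT
  ..TTTT
  TTTTTT
  TTTTTT
Step 2: 1 trees catch fire, 1 burn out
  .FTT.T
  ..TTTT
  ..TTTT
  TTTTTT
  TTTTTT
Step 3: 1 trees catch fire, 1 burn out
  ..FT.T
  ..TTTT
  ..TTTT
  TTTTTT
  TTTTTT
Step 4: 2 trees catch fire, 1 burn out
  ...F.T
  ..FTTT
  ..TTTT
  TTTTTT
  TTTTTT

...F.T
..FTTT
..TTTT
TTTTTT
TTTTTT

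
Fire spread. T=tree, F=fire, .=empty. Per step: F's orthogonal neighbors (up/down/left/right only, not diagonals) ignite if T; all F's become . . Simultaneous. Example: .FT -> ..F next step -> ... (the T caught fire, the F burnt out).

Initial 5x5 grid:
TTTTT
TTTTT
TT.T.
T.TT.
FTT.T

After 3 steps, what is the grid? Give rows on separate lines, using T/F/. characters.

Step 1: 2 trees catch fire, 1 burn out
  TTTTT
  TTTTT
  TT.T.
  F.TT.
  .FT.T
Step 2: 2 trees catch fire, 2 burn out
  TTTTT
  TTTTT
  FT.T.
  ..TT.
  ..F.T
Step 3: 3 trees catch fire, 2 burn out
  TTTTT
  FTTTT
  .F.T.
  ..FT.
  ....T

TTTTT
FTTTT
.F.T.
..FT.
....T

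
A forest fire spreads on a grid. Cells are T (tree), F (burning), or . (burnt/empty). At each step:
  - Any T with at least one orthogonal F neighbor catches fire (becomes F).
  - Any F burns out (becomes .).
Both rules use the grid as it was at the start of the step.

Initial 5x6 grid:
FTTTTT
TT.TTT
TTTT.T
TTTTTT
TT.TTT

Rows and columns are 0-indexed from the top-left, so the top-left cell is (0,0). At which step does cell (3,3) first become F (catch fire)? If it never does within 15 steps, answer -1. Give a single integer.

Step 1: cell (3,3)='T' (+2 fires, +1 burnt)
Step 2: cell (3,3)='T' (+3 fires, +2 burnt)
Step 3: cell (3,3)='T' (+3 fires, +3 burnt)
Step 4: cell (3,3)='T' (+5 fires, +3 burnt)
Step 5: cell (3,3)='T' (+5 fires, +5 burnt)
Step 6: cell (3,3)='F' (+2 fires, +5 burnt)
  -> target ignites at step 6
Step 7: cell (3,3)='.' (+3 fires, +2 burnt)
Step 8: cell (3,3)='.' (+2 fires, +3 burnt)
Step 9: cell (3,3)='.' (+1 fires, +2 burnt)
Step 10: cell (3,3)='.' (+0 fires, +1 burnt)
  fire out at step 10

6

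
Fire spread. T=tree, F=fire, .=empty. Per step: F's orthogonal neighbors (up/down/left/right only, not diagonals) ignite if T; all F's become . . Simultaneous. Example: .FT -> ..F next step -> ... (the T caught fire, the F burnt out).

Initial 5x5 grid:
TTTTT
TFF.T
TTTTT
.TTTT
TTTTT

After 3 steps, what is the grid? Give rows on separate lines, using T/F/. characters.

Step 1: 5 trees catch fire, 2 burn out
  TFFTT
  F...T
  TFFTT
  .TTTT
  TTTTT
Step 2: 6 trees catch fire, 5 burn out
  F..FT
  ....T
  F..FT
  .FFTT
  TTTTT
Step 3: 5 trees catch fire, 6 burn out
  ....F
  ....T
  ....F
  ...FT
  TFFTT

....F
....T
....F
...FT
TFFTT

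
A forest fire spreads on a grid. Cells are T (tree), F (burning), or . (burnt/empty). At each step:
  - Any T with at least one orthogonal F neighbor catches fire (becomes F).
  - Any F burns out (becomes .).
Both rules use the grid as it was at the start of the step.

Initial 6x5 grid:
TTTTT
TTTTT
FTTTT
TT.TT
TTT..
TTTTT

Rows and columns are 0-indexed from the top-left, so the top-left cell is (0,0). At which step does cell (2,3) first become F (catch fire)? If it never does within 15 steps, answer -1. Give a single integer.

Step 1: cell (2,3)='T' (+3 fires, +1 burnt)
Step 2: cell (2,3)='T' (+5 fires, +3 burnt)
Step 3: cell (2,3)='F' (+5 fires, +5 burnt)
  -> target ignites at step 3
Step 4: cell (2,3)='.' (+6 fires, +5 burnt)
Step 5: cell (2,3)='.' (+4 fires, +6 burnt)
Step 6: cell (2,3)='.' (+2 fires, +4 burnt)
Step 7: cell (2,3)='.' (+1 fires, +2 burnt)
Step 8: cell (2,3)='.' (+0 fires, +1 burnt)
  fire out at step 8

3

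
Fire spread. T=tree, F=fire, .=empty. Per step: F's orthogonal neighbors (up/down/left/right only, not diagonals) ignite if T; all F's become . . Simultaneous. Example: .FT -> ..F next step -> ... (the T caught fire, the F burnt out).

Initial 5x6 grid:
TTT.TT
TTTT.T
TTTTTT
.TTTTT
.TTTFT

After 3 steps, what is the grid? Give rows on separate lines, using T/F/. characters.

Step 1: 3 trees catch fire, 1 burn out
  TTT.TT
  TTTT.T
  TTTTTT
  .TTTFT
  .TTF.F
Step 2: 4 trees catch fire, 3 burn out
  TTT.TT
  TTTT.T
  TTTTFT
  .TTF.F
  .TF...
Step 3: 4 trees catch fire, 4 burn out
  TTT.TT
  TTTT.T
  TTTF.F
  .TF...
  .F....

TTT.TT
TTTT.T
TTTF.F
.TF...
.F....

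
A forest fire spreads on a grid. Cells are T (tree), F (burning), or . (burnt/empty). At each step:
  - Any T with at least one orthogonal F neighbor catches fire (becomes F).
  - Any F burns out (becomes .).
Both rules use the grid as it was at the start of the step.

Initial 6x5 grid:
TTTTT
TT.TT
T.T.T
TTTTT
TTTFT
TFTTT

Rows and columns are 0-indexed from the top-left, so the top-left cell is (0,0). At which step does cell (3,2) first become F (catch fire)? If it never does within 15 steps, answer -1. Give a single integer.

Step 1: cell (3,2)='T' (+7 fires, +2 burnt)
Step 2: cell (3,2)='F' (+5 fires, +7 burnt)
  -> target ignites at step 2
Step 3: cell (3,2)='.' (+3 fires, +5 burnt)
Step 4: cell (3,2)='.' (+2 fires, +3 burnt)
Step 5: cell (3,2)='.' (+3 fires, +2 burnt)
Step 6: cell (3,2)='.' (+3 fires, +3 burnt)
Step 7: cell (3,2)='.' (+2 fires, +3 burnt)
Step 8: cell (3,2)='.' (+0 fires, +2 burnt)
  fire out at step 8

2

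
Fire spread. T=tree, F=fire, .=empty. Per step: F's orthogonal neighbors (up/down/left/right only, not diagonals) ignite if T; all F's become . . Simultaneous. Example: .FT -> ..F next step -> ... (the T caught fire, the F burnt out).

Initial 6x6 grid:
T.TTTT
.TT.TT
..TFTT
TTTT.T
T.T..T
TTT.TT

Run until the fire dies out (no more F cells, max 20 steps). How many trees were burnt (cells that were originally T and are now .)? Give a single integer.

Answer: 24

Derivation:
Step 1: +3 fires, +1 burnt (F count now 3)
Step 2: +4 fires, +3 burnt (F count now 4)
Step 3: +7 fires, +4 burnt (F count now 7)
Step 4: +5 fires, +7 burnt (F count now 5)
Step 5: +3 fires, +5 burnt (F count now 3)
Step 6: +2 fires, +3 burnt (F count now 2)
Step 7: +0 fires, +2 burnt (F count now 0)
Fire out after step 7
Initially T: 25, now '.': 35
Total burnt (originally-T cells now '.'): 24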